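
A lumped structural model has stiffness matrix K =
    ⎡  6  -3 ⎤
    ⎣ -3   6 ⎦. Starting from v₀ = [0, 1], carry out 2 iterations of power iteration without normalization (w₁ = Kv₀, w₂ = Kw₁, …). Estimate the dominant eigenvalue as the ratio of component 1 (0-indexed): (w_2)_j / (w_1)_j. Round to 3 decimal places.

7.500

w1 = Kv₀ = (-3, 6)
w2 = Kw1 = (-36, 45)
Ratio at component: 45 / 6 = 7.500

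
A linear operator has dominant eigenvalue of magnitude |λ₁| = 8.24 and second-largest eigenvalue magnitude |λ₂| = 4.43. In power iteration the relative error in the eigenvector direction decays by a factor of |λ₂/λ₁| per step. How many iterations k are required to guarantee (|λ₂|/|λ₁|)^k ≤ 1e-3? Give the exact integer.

|λ₂/λ₁| = 4.43/8.24 = 0.53762
Need k ≥ ln(1e-3) / ln(0.53762) = -6.9078 / -0.6206 ≈ 11.131
Smallest integer k satisfying the bound: 12

12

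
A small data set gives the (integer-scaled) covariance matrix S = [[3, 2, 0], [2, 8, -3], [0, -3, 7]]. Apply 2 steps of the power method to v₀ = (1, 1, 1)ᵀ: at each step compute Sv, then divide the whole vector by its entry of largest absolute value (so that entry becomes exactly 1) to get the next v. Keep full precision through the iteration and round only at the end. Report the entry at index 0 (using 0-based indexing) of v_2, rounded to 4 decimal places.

Sv0 = (5.00000, 7.00000, 4.00000); divide by 7.00000 → v1 = (0.71429, 1.00000, 0.57143)
Sv1 = (4.14286, 7.71429, 1.00000); divide by 7.71429 → v2 = (0.53704, 1.00000, 0.12963)
Requested entry of v2: 29/54 = 0.5370

0.5370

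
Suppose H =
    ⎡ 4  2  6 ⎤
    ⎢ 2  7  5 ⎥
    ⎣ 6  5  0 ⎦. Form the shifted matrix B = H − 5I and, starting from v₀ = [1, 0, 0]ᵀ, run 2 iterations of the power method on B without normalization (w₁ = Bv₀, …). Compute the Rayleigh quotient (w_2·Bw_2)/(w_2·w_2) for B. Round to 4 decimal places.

μ ≈ -5.5833

B = H − 5I has rows (-1, 2, 6); (2, 2, 5); (6, 5, -5)
w1 = Bv₀ = ((-1)·1 + 2·0 + 6·0; 2·1 + 2·0 + 5·0; 6·1 + 5·0 + (-5)·0) = (-1, 2, 6)
w2 = Bw1 = ((-1)·(-1) + 2·2 + 6·6; 2·(-1) + 2·2 + 5·6; 6·(-1) + 5·2 + (-5)·6) = (41, 32, -26)
Bw2 = (-133, 16, 536)
w2·Bw2 = -18877; w2·w2 = 3381; μ ≈ -18877/3381 = -5.5833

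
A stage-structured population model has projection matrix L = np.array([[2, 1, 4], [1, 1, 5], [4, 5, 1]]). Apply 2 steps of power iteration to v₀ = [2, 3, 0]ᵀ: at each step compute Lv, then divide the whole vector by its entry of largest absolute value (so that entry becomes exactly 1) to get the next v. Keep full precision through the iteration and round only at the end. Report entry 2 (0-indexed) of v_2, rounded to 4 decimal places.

0.5984

Lv0 = (7.00000, 5.00000, 23.00000); divide by 23.00000 → v1 = (0.30435, 0.21739, 1.00000)
Lv1 = (4.82609, 5.52174, 3.30435); divide by 5.52174 → v2 = (0.87402, 1.00000, 0.59843)
Requested entry of v2: 76/127 = 0.5984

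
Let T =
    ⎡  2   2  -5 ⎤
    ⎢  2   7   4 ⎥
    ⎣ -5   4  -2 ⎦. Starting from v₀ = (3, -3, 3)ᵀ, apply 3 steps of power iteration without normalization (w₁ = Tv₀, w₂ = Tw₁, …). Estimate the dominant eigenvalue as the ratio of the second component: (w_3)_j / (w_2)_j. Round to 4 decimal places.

λ ≈ 2.7705

w1 = Tv₀ = (2·3 + 2·(-3) + (-5)·3; 2·3 + 7·(-3) + 4·3; (-5)·3 + 4·(-3) + (-2)·3) = (-15, -3, -33)
w2 = Tw1 = (2·(-15) + 2·(-3) + (-5)·(-33); 2·(-15) + 7·(-3) + 4·(-33); (-5)·(-15) + 4·(-3) + (-2)·(-33)) = (129, -183, 129)
w3 = Tw2 = (-753, -507, -1635)
Ratio at component: -507 / -183 = 2.7705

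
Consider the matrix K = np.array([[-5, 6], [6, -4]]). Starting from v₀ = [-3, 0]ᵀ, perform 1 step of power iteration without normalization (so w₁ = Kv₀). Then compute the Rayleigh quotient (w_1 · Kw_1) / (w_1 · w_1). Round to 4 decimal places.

w1 = Kv₀ = (15, -18)
Kw1 = (-183, 162)
w1·Kw1 = 15·(-183) + (-18)·162 = -5661; w1·w1 = 15·15 + (-18)·(-18) = 549
λ ≈ -5661/549 = -10.3115

λ ≈ -10.3115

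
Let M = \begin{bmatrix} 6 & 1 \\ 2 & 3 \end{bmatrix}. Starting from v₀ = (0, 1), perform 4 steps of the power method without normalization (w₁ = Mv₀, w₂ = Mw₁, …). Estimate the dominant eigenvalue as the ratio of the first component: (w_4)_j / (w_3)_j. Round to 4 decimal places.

6.7846

w1 = Mv₀ = (6·0 + 1·1; 2·0 + 3·1) = (1, 3)
w2 = Mw1 = (6·1 + 1·3; 2·1 + 3·3) = (9, 11)
w3 = Mw2 = (65, 51)
w4 = Mw3 = (441, 283)
Ratio at component: 441 / 65 = 6.7846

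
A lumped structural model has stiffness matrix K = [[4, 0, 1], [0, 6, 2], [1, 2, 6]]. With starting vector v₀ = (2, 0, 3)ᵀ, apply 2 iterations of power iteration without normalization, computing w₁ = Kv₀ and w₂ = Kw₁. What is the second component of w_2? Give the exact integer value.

76

w1 = Kv₀ = (4·2 + 0·0 + 1·3; 0·2 + 6·0 + 2·3; 1·2 + 2·0 + 6·3) = (11, 6, 20)
w2 = Kw1 = (4·11 + 0·6 + 1·20; 0·11 + 6·6 + 2·20; 1·11 + 2·6 + 6·20) = (64, 76, 143)
The requested component of w2 is 76.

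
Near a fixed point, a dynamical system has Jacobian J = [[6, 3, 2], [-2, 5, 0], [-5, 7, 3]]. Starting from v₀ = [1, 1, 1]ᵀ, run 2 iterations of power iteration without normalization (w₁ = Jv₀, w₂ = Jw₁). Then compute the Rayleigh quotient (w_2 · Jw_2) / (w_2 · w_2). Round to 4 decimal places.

6.5303

w1 = Jv₀ = (6·1 + 3·1 + 2·1; (-2)·1 + 5·1 + 0·1; (-5)·1 + 7·1 + 3·1) = (11, 3, 5)
w2 = Jw1 = (6·11 + 3·3 + 2·5; (-2)·11 + 5·3 + 0·5; (-5)·11 + 7·3 + 3·5) = (85, -7, -19)
Jw2 = (451, -205, -531)
w2·Jw2 = 85·451 + (-7)·(-205) + (-19)·(-531) = 49859; w2·w2 = 85·85 + (-7)·(-7) + (-19)·(-19) = 7635
λ ≈ 49859/7635 = 6.5303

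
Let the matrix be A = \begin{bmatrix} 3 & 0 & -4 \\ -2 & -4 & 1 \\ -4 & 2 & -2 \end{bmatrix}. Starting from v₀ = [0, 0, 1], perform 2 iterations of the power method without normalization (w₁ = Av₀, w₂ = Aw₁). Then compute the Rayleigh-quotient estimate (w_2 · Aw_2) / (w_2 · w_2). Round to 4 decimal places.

λ ≈ -0.1667

w1 = Av₀ = (-4, 1, -2)
w2 = Aw1 = (-4, 2, 22)
Aw2 = (-100, 22, -24)
w2·Aw2 = (-4)·(-100) + 2·22 + 22·(-24) = -84; w2·w2 = (-4)·(-4) + 2·2 + 22·22 = 504
λ ≈ -84/504 = -0.1667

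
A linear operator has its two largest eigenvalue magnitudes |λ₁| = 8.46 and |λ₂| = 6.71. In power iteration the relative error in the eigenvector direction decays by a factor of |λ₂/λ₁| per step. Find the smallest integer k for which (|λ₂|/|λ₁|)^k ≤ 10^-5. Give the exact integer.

|λ₂/λ₁| = 6.71/8.46 = 0.79314
Need k ≥ ln(10^-5) / ln(0.79314) = -11.5129 / -0.2318 ≈ 49.678
Smallest integer k satisfying the bound: 50

50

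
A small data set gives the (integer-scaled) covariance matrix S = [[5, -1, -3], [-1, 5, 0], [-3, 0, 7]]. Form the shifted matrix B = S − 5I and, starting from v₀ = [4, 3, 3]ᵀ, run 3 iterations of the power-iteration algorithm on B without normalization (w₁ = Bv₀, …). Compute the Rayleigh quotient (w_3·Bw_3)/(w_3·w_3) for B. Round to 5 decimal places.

B = S − 5I has rows (0, -1, -3); (-1, 0, 0); (-3, 0, 2)
w1 = Bv₀ = (-12, -4, -6)
w2 = Bw1 = (22, 12, 24)
w3 = Bw2 = (-84, -22, -18)
Bw3 = (76, 84, 216)
w3·Bw3 = -12120; w3·w3 = 7864; μ ≈ -12120/7864 = -1.54120

-1.54120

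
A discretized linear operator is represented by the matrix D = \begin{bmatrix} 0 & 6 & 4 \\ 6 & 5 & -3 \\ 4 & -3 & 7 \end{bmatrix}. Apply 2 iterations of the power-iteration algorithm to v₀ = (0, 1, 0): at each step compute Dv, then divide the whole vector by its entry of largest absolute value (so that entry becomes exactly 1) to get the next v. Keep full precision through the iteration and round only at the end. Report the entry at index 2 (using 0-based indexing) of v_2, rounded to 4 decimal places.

Dv0 = (6.00000, 5.00000, -3.00000); divide by 6.00000 → v1 = (1.00000, 0.83333, -0.50000)
Dv1 = (3.00000, 11.66667, -2.00000); divide by 11.66667 → v2 = (0.25714, 1.00000, -0.17143)
Requested entry of v2: -12/70 = -0.1714

-0.1714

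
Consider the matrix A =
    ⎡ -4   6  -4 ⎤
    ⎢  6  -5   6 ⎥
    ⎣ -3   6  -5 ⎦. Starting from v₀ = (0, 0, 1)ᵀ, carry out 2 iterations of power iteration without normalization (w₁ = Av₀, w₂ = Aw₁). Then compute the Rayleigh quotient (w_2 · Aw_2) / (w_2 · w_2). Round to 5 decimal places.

w1 = Av₀ = ((-4)·0 + 6·0 + (-4)·1; 6·0 + (-5)·0 + 6·1; (-3)·0 + 6·0 + (-5)·1) = (-4, 6, -5)
w2 = Aw1 = ((-4)·(-4) + 6·6 + (-4)·(-5); 6·(-4) + (-5)·6 + 6·(-5); (-3)·(-4) + 6·6 + (-5)·(-5)) = (72, -84, 73)
Aw2 = (-1084, 1290, -1085)
w2·Aw2 = 72·(-1084) + (-84)·1290 + 73·(-1085) = -265613; w2·w2 = 72·72 + (-84)·(-84) + 73·73 = 17569
λ ≈ -265613/17569 = -15.11828

λ ≈ -15.11828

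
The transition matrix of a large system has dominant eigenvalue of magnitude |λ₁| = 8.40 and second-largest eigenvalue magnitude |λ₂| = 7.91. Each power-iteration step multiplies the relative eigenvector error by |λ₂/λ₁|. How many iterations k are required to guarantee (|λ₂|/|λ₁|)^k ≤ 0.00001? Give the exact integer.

|λ₂/λ₁| = 7.91/8.40 = 0.94167
Need k ≥ ln(0.00001) / ln(0.94167) = -11.5129 / -0.0601 ≈ 191.550
Smallest integer k satisfying the bound: 192

192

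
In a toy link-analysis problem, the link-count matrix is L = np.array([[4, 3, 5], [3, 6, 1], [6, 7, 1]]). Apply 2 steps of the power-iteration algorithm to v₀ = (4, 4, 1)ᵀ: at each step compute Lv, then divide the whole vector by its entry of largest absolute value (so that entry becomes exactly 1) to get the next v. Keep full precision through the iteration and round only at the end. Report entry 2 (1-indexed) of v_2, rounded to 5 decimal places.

Lv0 = (33.000000, 37.000000, 53.000000); divide by 53.000000 → v1 = (0.622642, 0.698113, 1.000000)
Lv1 = (9.584906, 7.056604, 9.622642); divide by 9.622642 → v2 = (0.996078, 0.733333, 1.000000)
Requested entry of v2: 374/510 = 0.73333

0.73333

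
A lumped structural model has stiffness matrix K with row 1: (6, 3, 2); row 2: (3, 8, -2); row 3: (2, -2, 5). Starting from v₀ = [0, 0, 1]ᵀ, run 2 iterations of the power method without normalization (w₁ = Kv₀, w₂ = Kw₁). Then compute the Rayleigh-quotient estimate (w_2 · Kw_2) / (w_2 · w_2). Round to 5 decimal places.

7.45731

w1 = Kv₀ = (2, -2, 5)
w2 = Kw1 = (16, -20, 33)
Kw2 = (102, -178, 237)
w2·Kw2 = 16·102 + (-20)·(-178) + 33·237 = 13013; w2·w2 = 16·16 + (-20)·(-20) + 33·33 = 1745
λ ≈ 13013/1745 = 7.45731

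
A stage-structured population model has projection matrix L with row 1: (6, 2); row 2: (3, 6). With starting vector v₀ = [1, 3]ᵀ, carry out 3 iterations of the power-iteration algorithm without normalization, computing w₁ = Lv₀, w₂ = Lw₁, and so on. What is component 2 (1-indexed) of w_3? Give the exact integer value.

w1 = Lv₀ = (12, 21)
w2 = Lw1 = (114, 162)
w3 = Lw2 = (1008, 1314)
The requested component of w3 is 1314.

1314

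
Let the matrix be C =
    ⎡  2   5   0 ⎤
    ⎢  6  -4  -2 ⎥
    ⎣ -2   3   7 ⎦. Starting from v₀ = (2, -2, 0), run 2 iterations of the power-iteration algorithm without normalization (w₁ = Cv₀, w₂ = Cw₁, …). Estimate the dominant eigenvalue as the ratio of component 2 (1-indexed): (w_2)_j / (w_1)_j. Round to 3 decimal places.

w1 = Cv₀ = (2·2 + 5·(-2) + 0·0; 6·2 + (-4)·(-2) + (-2)·0; (-2)·2 + 3·(-2) + 7·0) = (-6, 20, -10)
w2 = Cw1 = (2·(-6) + 5·20 + 0·(-10); 6·(-6) + (-4)·20 + (-2)·(-10); (-2)·(-6) + 3·20 + 7·(-10)) = (88, -96, 2)
Ratio at component: -96 / 20 = -4.800

λ ≈ -4.800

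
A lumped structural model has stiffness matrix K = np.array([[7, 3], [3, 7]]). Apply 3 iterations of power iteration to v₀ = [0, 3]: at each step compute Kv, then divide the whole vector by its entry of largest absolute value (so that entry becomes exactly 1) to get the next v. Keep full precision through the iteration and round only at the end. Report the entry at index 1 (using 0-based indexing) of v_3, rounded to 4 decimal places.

Kv0 = (9.00000, 21.00000); divide by 21.00000 → v1 = (0.42857, 1.00000)
Kv1 = (6.00000, 8.28571); divide by 8.28571 → v2 = (0.72414, 1.00000)
Kv2 = (8.06897, 9.17241); divide by 9.17241 → v3 = (0.87970, 1.00000)
Requested entry of v3: 1596/1596 = 1.0000

1.0000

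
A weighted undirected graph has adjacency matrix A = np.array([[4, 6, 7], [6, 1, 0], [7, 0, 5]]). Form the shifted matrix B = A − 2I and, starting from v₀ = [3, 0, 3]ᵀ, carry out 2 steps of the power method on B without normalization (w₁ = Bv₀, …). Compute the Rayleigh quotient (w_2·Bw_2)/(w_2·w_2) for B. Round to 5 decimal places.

μ ≈ 10.91067

B = A − 2I has rows (2, 6, 7); (6, -1, 0); (7, 0, 3)
w1 = Bv₀ = (2·3 + 6·0 + 7·3; 6·3 + (-1)·0 + 0·3; 7·3 + 0·0 + 3·3) = (27, 18, 30)
w2 = Bw1 = (2·27 + 6·18 + 7·30; 6·27 + (-1)·18 + 0·30; 7·27 + 0·18 + 3·30) = (372, 144, 279)
Bw2 = (3561, 2088, 3441)
w2·Bw2 = 2585403; w2·w2 = 236961; μ ≈ 2585403/236961 = 10.91067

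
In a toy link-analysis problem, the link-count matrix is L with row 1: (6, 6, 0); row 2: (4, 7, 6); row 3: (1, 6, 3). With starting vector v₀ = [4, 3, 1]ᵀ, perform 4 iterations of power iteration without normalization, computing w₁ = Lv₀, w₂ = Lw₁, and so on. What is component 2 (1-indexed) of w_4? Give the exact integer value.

w1 = Lv₀ = (6·4 + 6·3 + 0·1; 4·4 + 7·3 + 6·1; 1·4 + 6·3 + 3·1) = (42, 43, 25)
w2 = Lw1 = (6·42 + 6·43 + 0·25; 4·42 + 7·43 + 6·25; 1·42 + 6·43 + 3·25) = (510, 619, 375)
w3 = Lw2 = (6774, 8623, 5349)
w4 = Lw3 = (92382, 119551, 74559)
The requested component of w4 is 119551.

119551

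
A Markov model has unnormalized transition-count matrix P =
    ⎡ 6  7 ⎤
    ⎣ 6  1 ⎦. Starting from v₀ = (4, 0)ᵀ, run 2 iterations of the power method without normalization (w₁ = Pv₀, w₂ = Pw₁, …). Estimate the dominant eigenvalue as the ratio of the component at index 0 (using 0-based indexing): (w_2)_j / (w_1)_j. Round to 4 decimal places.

w1 = Pv₀ = (6·4 + 7·0; 6·4 + 1·0) = (24, 24)
w2 = Pw1 = (6·24 + 7·24; 6·24 + 1·24) = (312, 168)
Ratio at component: 312 / 24 = 13.0000

λ ≈ 13.0000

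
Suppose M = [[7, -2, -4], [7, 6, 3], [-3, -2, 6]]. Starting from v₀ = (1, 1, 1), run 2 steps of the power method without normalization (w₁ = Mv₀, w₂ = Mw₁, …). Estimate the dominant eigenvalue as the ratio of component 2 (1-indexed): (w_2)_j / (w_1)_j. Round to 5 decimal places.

6.62500

w1 = Mv₀ = (7·1 + (-2)·1 + (-4)·1; 7·1 + 6·1 + 3·1; (-3)·1 + (-2)·1 + 6·1) = (1, 16, 1)
w2 = Mw1 = (7·1 + (-2)·16 + (-4)·1; 7·1 + 6·16 + 3·1; (-3)·1 + (-2)·16 + 6·1) = (-29, 106, -29)
Ratio at component: 106 / 16 = 6.62500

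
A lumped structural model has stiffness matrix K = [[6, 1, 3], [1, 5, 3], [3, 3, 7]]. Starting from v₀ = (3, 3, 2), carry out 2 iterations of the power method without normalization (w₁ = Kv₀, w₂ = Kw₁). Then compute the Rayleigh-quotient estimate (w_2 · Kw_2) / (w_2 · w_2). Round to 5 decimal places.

w1 = Kv₀ = (27, 24, 32)
w2 = Kw1 = (282, 243, 377)
Kw2 = (3066, 2628, 4214)
w2·Kw2 = 282·3066 + 243·2628 + 377·4214 = 3091894; w2·w2 = 282·282 + 243·243 + 377·377 = 280702
λ ≈ 3091894/280702 = 11.01486

11.01486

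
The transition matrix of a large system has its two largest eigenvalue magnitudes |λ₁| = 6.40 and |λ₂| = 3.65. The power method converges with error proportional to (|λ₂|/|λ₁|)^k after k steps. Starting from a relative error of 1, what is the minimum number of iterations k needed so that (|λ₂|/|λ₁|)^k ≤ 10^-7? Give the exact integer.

29

|λ₂/λ₁| = 3.65/6.40 = 0.57031
Need k ≥ ln(10^-7) / ln(0.57031) = -16.1181 / -0.5616 ≈ 28.702
Smallest integer k satisfying the bound: 29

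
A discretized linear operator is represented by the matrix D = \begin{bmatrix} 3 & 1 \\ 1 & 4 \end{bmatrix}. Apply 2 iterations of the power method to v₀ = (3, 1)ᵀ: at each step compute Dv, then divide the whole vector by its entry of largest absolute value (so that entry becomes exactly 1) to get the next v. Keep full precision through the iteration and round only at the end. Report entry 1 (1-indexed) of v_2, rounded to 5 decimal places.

0.97368

Dv0 = (10.000000, 7.000000); divide by 10.000000 → v1 = (1.000000, 0.700000)
Dv1 = (3.700000, 3.800000); divide by 3.800000 → v2 = (0.973684, 1.000000)
Requested entry of v2: 37/38 = 0.97368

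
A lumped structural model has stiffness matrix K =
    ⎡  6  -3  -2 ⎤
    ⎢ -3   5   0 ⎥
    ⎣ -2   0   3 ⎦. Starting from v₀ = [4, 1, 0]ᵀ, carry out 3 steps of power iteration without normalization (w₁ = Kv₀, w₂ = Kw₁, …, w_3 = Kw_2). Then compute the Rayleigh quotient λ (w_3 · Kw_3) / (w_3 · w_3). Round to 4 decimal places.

w1 = Kv₀ = (6·4 + (-3)·1 + (-2)·0; (-3)·4 + 5·1 + 0·0; (-2)·4 + 0·1 + 3·0) = (21, -7, -8)
w2 = Kw1 = (6·21 + (-3)·(-7) + (-2)·(-8); (-3)·21 + 5·(-7) + 0·(-8); (-2)·21 + 0·(-7) + 3·(-8)) = (163, -98, -66)
w3 = Kw2 = (1404, -979, -524)
Kw3 = (12409, -9107, -4380)
w3·Kw3 = 1404·12409 + (-979)·(-9107) + (-524)·(-4380) = 28633109; w3·w3 = 1404·1404 + (-979)·(-979) + (-524)·(-524) = 3204233
λ ≈ 28633109/3204233 = 8.9360

λ ≈ 8.9360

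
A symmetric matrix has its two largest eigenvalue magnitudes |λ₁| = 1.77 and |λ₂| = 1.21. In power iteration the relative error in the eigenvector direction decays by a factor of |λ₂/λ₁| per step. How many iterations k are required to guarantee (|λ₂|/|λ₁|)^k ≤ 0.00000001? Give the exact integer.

|λ₂/λ₁| = 1.21/1.77 = 0.68362
Need k ≥ ln(0.00000001) / ln(0.68362) = -18.4207 / -0.3804 ≈ 48.430
Smallest integer k satisfying the bound: 49

49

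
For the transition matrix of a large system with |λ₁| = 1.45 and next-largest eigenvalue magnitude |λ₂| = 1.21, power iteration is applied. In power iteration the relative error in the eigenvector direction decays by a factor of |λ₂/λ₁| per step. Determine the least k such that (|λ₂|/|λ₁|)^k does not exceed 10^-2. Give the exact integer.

|λ₂/λ₁| = 1.21/1.45 = 0.83448
Need k ≥ ln(10^-2) / ln(0.83448) = -4.6052 / -0.1809 ≈ 25.451
Smallest integer k satisfying the bound: 26

26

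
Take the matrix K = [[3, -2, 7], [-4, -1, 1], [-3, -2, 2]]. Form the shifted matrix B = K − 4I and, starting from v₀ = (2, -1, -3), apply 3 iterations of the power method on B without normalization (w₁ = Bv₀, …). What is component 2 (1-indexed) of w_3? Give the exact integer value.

B = K − 4I has rows (-1, -2, 7); (-4, -5, 1); (-3, -2, -2)
w1 = Bv₀ = ((-1)·2 + (-2)·(-1) + 7·(-3); (-4)·2 + (-5)·(-1) + 1·(-3); (-3)·2 + (-2)·(-1) + (-2)·(-3)) = (-21, -6, 2)
w2 = Bw1 = ((-1)·(-21) + (-2)·(-6) + 7·2; (-4)·(-21) + (-5)·(-6) + 1·2; (-3)·(-21) + (-2)·(-6) + (-2)·2) = (47, 116, 71)
w3 = Bw2 = (218, -697, -515)
Requested component of w3: -697

-697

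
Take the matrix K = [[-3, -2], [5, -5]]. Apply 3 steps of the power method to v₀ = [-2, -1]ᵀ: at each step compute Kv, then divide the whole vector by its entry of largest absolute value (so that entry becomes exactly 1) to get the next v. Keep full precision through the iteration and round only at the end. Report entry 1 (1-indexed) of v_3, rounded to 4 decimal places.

Kv0 = (8.00000, -5.00000); divide by 8.00000 → v1 = (1.00000, -0.62500)
Kv1 = (-1.75000, 8.12500); divide by 8.12500 → v2 = (-0.21538, 1.00000)
Kv2 = (-1.35385, -6.07692); divide by -6.07692 → v3 = (0.22278, 1.00000)
Requested entry of v3: -88/-395 = 0.2228

0.2228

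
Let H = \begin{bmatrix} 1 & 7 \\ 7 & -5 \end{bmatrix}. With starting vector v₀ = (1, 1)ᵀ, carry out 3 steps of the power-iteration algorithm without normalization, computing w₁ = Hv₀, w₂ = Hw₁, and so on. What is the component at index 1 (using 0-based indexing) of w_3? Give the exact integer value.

-76

w1 = Hv₀ = (8, 2)
w2 = Hw1 = (22, 46)
w3 = Hw2 = (344, -76)
The requested component of w3 is -76.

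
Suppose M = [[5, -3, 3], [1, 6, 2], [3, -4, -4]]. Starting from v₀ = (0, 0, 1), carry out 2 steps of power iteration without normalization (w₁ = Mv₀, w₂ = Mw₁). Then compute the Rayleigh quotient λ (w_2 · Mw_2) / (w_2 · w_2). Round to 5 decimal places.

-3.80115

w1 = Mv₀ = (5·0 + (-3)·0 + 3·1; 1·0 + 6·0 + 2·1; 3·0 + (-4)·0 + (-4)·1) = (3, 2, -4)
w2 = Mw1 = (5·3 + (-3)·2 + 3·(-4); 1·3 + 6·2 + 2·(-4); 3·3 + (-4)·2 + (-4)·(-4)) = (-3, 7, 17)
Mw2 = (15, 73, -105)
w2·Mw2 = (-3)·15 + 7·73 + 17·(-105) = -1319; w2·w2 = (-3)·(-3) + 7·7 + 17·17 = 347
λ ≈ -1319/347 = -3.80115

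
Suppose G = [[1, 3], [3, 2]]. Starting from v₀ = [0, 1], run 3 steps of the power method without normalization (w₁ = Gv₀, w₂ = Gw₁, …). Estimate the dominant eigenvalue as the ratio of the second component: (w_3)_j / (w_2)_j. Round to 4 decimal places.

w1 = Gv₀ = (1·0 + 3·1; 3·0 + 2·1) = (3, 2)
w2 = Gw1 = (1·3 + 3·2; 3·3 + 2·2) = (9, 13)
w3 = Gw2 = (48, 53)
Ratio at component: 53 / 13 = 4.0769

λ ≈ 4.0769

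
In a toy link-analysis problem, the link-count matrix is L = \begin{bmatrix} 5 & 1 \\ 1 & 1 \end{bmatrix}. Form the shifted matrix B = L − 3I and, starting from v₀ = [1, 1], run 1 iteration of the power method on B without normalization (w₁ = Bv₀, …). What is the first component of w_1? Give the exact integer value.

3

B = L − 3I has rows (2, 1); (1, -2)
w1 = Bv₀ = (2·1 + 1·1; 1·1 + (-2)·1) = (3, -1)
Requested component of w1: 3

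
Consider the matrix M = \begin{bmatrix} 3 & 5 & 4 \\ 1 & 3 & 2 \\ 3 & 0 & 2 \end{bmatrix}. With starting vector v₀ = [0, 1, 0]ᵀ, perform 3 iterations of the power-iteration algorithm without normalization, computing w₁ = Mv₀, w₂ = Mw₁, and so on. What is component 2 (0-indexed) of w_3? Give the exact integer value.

w1 = Mv₀ = (3·0 + 5·1 + 4·0; 1·0 + 3·1 + 2·0; 3·0 + 0·1 + 2·0) = (5, 3, 0)
w2 = Mw1 = (3·5 + 5·3 + 4·0; 1·5 + 3·3 + 2·0; 3·5 + 0·3 + 2·0) = (30, 14, 15)
w3 = Mw2 = (220, 102, 120)
The requested component of w3 is 120.

120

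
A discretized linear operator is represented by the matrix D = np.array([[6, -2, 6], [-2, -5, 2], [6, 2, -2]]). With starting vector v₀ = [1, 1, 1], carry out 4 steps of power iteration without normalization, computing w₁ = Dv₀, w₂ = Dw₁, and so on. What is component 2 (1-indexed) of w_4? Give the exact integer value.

w1 = Dv₀ = (6·1 + (-2)·1 + 6·1; (-2)·1 + (-5)·1 + 2·1; 6·1 + 2·1 + (-2)·1) = (10, -5, 6)
w2 = Dw1 = (6·10 + (-2)·(-5) + 6·6; (-2)·10 + (-5)·(-5) + 2·6; 6·10 + 2·(-5) + (-2)·6) = (106, 17, 38)
w3 = Dw2 = (830, -221, 594)
w4 = Dw3 = (8986, 633, 3350)
The requested component of w4 is 633.

633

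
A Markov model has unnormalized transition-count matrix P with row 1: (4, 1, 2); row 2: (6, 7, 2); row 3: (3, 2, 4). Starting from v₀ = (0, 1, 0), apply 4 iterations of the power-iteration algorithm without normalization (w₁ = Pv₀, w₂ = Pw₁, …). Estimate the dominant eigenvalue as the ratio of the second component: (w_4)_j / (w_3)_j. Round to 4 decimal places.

w1 = Pv₀ = (4·0 + 1·1 + 2·0; 6·0 + 7·1 + 2·0; 3·0 + 2·1 + 4·0) = (1, 7, 2)
w2 = Pw1 = (4·1 + 1·7 + 2·2; 6·1 + 7·7 + 2·2; 3·1 + 2·7 + 4·2) = (15, 59, 25)
w3 = Pw2 = (169, 553, 263)
w4 = Pw3 = (1755, 5411, 2665)
Ratio at component: 5411 / 553 = 9.7848

9.7848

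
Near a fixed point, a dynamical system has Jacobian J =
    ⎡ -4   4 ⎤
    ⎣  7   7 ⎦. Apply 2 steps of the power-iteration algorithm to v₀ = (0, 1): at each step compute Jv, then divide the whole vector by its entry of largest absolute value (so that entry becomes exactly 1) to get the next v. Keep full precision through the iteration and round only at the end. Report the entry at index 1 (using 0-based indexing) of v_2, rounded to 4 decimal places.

1.0000

Jv0 = (4.00000, 7.00000); divide by 7.00000 → v1 = (0.57143, 1.00000)
Jv1 = (1.71429, 11.00000); divide by 11.00000 → v2 = (0.15584, 1.00000)
Requested entry of v2: 77/77 = 1.0000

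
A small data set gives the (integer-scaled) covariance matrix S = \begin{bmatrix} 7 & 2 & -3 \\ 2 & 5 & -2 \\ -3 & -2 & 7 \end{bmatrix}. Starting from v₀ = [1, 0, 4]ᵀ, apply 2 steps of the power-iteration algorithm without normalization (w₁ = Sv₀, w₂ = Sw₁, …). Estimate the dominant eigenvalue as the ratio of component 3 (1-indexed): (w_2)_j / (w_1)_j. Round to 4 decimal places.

λ ≈ 8.0800

w1 = Sv₀ = (-5, -6, 25)
w2 = Sw1 = (-122, -90, 202)
Ratio at component: 202 / 25 = 8.0800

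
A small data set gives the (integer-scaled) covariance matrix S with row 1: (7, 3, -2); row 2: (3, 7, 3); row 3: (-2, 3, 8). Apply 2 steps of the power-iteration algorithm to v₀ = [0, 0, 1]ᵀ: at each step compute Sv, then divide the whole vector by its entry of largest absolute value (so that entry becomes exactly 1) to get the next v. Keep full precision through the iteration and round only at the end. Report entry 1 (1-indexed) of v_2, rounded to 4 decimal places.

Sv0 = (-2.00000, 3.00000, 8.00000); divide by 8.00000 → v1 = (-0.25000, 0.37500, 1.00000)
Sv1 = (-2.62500, 4.87500, 9.62500); divide by 9.62500 → v2 = (-0.27273, 0.50649, 1.00000)
Requested entry of v2: -21/77 = -0.2727

-0.2727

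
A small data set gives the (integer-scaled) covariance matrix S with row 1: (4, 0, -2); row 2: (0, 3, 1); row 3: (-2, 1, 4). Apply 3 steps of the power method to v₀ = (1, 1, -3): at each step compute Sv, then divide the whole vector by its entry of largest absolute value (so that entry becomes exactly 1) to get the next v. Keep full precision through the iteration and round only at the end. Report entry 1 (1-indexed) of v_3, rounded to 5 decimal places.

Sv0 = (10.000000, 0.000000, -13.000000); divide by -13.000000 → v1 = (-0.769231, 0.000000, 1.000000)
Sv1 = (-5.076923, 1.000000, 5.538462); divide by 5.538462 → v2 = (-0.916667, 0.180556, 1.000000)
Sv2 = (-5.666667, 1.541667, 6.013889); divide by 6.013889 → v3 = (-0.942263, 0.256351, 1.000000)
Requested entry of v3: 408/-433 = -0.94226

-0.94226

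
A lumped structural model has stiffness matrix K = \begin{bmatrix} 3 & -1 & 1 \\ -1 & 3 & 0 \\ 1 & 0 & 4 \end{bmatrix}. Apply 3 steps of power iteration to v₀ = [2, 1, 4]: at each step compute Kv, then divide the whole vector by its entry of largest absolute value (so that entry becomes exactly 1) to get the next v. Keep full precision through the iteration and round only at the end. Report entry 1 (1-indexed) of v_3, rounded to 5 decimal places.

0.59511

Kv0 = (9.000000, 1.000000, 18.000000); divide by 18.000000 → v1 = (0.500000, 0.055556, 1.000000)
Kv1 = (2.444444, -0.333333, 4.500000); divide by 4.500000 → v2 = (0.543210, -0.074074, 1.000000)
Kv2 = (2.703704, -0.765432, 4.543210); divide by 4.543210 → v3 = (0.595109, -0.168478, 1.000000)
Requested entry of v3: 219/368 = 0.59511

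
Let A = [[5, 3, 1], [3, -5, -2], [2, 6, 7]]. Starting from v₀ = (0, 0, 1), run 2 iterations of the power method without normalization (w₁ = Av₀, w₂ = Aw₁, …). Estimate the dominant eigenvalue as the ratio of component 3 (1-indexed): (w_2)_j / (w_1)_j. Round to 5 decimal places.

w1 = Av₀ = (1, -2, 7)
w2 = Aw1 = (6, -1, 39)
Ratio at component: 39 / 7 = 5.57143

λ ≈ 5.57143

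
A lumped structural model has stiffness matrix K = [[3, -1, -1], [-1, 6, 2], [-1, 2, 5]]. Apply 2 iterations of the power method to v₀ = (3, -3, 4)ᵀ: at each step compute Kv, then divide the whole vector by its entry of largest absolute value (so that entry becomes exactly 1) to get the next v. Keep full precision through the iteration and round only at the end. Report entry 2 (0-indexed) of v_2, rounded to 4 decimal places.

-0.3281

Kv0 = (8.00000, -13.00000, 11.00000); divide by -13.00000 → v1 = (-0.61538, 1.00000, -0.84615)
Kv1 = (-2.00000, 4.92308, -1.61538); divide by 4.92308 → v2 = (-0.40625, 1.00000, -0.32813)
Requested entry of v2: 21/-64 = -0.3281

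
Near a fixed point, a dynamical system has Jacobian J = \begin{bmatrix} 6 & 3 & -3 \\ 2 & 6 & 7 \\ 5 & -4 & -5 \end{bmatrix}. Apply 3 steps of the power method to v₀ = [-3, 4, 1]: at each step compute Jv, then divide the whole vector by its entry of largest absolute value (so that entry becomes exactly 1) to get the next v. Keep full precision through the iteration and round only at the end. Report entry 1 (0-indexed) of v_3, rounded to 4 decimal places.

Jv0 = (-9.00000, 25.00000, -36.00000); divide by -36.00000 → v1 = (0.25000, -0.69444, 1.00000)
Jv1 = (-3.58333, 3.33333, -0.97222); divide by -3.58333 → v2 = (1.00000, -0.93023, 0.27132)
Jv2 = (2.39535, -1.68217, 7.36434); divide by 7.36434 → v3 = (0.32526, -0.22842, 1.00000)
Requested entry of v3: -217/950 = -0.2284

-0.2284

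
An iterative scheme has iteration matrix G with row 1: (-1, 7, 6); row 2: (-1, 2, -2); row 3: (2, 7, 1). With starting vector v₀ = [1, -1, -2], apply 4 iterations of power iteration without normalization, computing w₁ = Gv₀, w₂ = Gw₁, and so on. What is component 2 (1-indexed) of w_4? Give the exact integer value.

w1 = Gv₀ = (-20, 1, -7)
w2 = Gw1 = (-15, 36, -40)
w3 = Gw2 = (27, 167, 182)
w4 = Gw3 = (2234, -57, 1405)
The requested component of w4 is -57.

-57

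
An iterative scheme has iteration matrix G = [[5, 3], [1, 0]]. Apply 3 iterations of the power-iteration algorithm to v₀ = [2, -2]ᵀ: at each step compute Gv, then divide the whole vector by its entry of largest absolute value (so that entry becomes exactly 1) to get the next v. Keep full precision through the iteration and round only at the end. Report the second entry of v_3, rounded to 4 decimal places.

0.1831

Gv0 = (4.00000, 2.00000); divide by 4.00000 → v1 = (1.00000, 0.50000)
Gv1 = (6.50000, 1.00000); divide by 6.50000 → v2 = (1.00000, 0.15385)
Gv2 = (5.46154, 1.00000); divide by 5.46154 → v3 = (1.00000, 0.18310)
Requested entry of v3: 26/142 = 0.1831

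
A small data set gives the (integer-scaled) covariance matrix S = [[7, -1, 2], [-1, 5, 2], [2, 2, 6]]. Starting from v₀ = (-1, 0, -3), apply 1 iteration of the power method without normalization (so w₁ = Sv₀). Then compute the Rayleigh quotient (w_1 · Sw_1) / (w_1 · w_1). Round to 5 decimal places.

λ ≈ 8.44781

w1 = Sv₀ = (7·(-1) + (-1)·0 + 2·(-3); (-1)·(-1) + 5·0 + 2·(-3); 2·(-1) + 2·0 + 6·(-3)) = (-13, -5, -20)
Sw1 = (-126, -52, -156)
w1·Sw1 = (-13)·(-126) + (-5)·(-52) + (-20)·(-156) = 5018; w1·w1 = (-13)·(-13) + (-5)·(-5) + (-20)·(-20) = 594
λ ≈ 5018/594 = 8.44781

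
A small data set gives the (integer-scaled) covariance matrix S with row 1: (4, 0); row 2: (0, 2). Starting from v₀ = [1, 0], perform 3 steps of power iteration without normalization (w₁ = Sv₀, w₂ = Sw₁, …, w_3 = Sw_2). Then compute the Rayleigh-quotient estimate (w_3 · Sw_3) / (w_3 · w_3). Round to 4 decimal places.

w1 = Sv₀ = (4·1 + 0·0; 0·1 + 2·0) = (4, 0)
w2 = Sw1 = (4·4 + 0·0; 0·4 + 2·0) = (16, 0)
w3 = Sw2 = (64, 0)
Sw3 = (256, 0)
w3·Sw3 = 64·256 + 0·0 = 16384; w3·w3 = 64·64 + 0·0 = 4096
λ ≈ 16384/4096 = 4.0000

λ ≈ 4.0000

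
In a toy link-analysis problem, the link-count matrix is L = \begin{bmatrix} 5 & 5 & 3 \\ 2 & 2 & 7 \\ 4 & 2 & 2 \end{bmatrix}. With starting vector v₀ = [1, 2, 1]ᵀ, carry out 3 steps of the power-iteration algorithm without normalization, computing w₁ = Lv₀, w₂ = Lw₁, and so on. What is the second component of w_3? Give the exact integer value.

1460

w1 = Lv₀ = (5·1 + 5·2 + 3·1; 2·1 + 2·2 + 7·1; 4·1 + 2·2 + 2·1) = (18, 13, 10)
w2 = Lw1 = (5·18 + 5·13 + 3·10; 2·18 + 2·13 + 7·10; 4·18 + 2·13 + 2·10) = (185, 132, 118)
w3 = Lw2 = (1939, 1460, 1240)
The requested component of w3 is 1460.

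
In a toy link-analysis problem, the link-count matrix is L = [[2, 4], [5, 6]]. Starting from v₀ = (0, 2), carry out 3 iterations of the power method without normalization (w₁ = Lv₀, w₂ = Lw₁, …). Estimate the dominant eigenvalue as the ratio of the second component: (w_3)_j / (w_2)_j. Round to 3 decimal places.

λ ≈ 8.857

w1 = Lv₀ = (2·0 + 4·2; 5·0 + 6·2) = (8, 12)
w2 = Lw1 = (2·8 + 4·12; 5·8 + 6·12) = (64, 112)
w3 = Lw2 = (576, 992)
Ratio at component: 992 / 112 = 8.857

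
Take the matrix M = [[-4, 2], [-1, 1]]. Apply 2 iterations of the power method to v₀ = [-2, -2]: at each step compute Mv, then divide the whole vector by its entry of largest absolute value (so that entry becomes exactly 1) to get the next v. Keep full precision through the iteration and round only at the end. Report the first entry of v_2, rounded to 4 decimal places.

1.0000

Mv0 = (4.00000, 0.00000); divide by 4.00000 → v1 = (1.00000, 0.00000)
Mv1 = (-4.00000, -1.00000); divide by -4.00000 → v2 = (1.00000, 0.25000)
Requested entry of v2: -16/-16 = 1.0000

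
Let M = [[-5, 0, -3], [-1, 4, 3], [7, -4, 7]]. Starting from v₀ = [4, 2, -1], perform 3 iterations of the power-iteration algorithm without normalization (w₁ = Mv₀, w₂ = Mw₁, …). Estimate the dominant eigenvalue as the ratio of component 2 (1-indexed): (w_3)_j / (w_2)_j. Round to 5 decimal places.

w1 = Mv₀ = ((-5)·4 + 0·2 + (-3)·(-1); (-1)·4 + 4·2 + 3·(-1); 7·4 + (-4)·2 + 7·(-1)) = (-17, 1, 13)
w2 = Mw1 = ((-5)·(-17) + 0·1 + (-3)·13; (-1)·(-17) + 4·1 + 3·13; 7·(-17) + (-4)·1 + 7·13) = (46, 60, -32)
w3 = Mw2 = (-134, 98, -142)
Ratio at component: 98 / 60 = 1.63333

λ ≈ 1.63333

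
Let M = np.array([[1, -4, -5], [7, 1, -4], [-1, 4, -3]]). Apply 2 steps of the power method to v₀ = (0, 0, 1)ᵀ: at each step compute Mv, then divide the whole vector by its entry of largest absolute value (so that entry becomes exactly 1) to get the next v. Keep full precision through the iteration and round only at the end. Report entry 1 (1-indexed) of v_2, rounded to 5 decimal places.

Mv0 = (-5.000000, -4.000000, -3.000000); divide by -5.000000 → v1 = (1.000000, 0.800000, 0.600000)
Mv1 = (-5.200000, 5.400000, 0.400000); divide by 5.400000 → v2 = (-0.962963, 1.000000, 0.074074)
Requested entry of v2: 26/-27 = -0.96296

-0.96296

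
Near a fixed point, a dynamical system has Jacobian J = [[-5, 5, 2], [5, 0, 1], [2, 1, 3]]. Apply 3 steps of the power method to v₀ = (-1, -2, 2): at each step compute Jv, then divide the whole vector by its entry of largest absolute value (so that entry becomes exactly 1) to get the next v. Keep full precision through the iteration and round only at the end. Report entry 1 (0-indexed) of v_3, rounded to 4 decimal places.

Jv0 = (-1.00000, -3.00000, 2.00000); divide by -3.00000 → v1 = (0.33333, 1.00000, -0.66667)
Jv1 = (2.00000, 1.00000, -0.33333); divide by 2.00000 → v2 = (1.00000, 0.50000, -0.16667)
Jv2 = (-2.83333, 4.83333, 2.00000); divide by 4.83333 → v3 = (-0.58621, 1.00000, 0.41379)
Requested entry of v3: -29/-29 = 1.0000

1.0000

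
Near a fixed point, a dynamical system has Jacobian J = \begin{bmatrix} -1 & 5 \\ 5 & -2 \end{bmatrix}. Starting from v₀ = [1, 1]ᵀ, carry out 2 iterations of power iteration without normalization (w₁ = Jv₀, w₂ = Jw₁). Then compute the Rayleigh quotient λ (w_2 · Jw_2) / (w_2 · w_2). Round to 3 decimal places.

λ ≈ 3.240

w1 = Jv₀ = ((-1)·1 + 5·1; 5·1 + (-2)·1) = (4, 3)
w2 = Jw1 = ((-1)·4 + 5·3; 5·4 + (-2)·3) = (11, 14)
Jw2 = (59, 27)
w2·Jw2 = 11·59 + 14·27 = 1027; w2·w2 = 11·11 + 14·14 = 317
λ ≈ 1027/317 = 3.240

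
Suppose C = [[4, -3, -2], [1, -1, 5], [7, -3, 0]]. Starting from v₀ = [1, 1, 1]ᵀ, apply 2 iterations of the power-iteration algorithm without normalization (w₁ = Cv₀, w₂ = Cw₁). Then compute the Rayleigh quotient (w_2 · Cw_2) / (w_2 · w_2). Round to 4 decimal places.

w1 = Cv₀ = (4·1 + (-3)·1 + (-2)·1; 1·1 + (-1)·1 + 5·1; 7·1 + (-3)·1 + 0·1) = (-1, 5, 4)
w2 = Cw1 = (4·(-1) + (-3)·5 + (-2)·4; 1·(-1) + (-1)·5 + 5·4; 7·(-1) + (-3)·5 + 0·4) = (-27, 14, -22)
Cw2 = (-106, -151, -231)
w2·Cw2 = (-27)·(-106) + 14·(-151) + (-22)·(-231) = 5830; w2·w2 = (-27)·(-27) + 14·14 + (-22)·(-22) = 1409
λ ≈ 5830/1409 = 4.1377

4.1377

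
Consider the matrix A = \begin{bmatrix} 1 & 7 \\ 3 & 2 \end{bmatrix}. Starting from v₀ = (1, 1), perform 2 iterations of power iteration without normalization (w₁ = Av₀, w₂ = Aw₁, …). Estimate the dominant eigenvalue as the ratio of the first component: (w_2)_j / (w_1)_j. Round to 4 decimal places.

w1 = Av₀ = (1·1 + 7·1; 3·1 + 2·1) = (8, 5)
w2 = Aw1 = (1·8 + 7·5; 3·8 + 2·5) = (43, 34)
Ratio at component: 43 / 8 = 5.3750

5.3750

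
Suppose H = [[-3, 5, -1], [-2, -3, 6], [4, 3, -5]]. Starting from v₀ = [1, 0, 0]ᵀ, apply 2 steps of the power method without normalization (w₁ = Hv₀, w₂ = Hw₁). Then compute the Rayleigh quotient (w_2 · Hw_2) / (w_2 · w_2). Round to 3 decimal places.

w1 = Hv₀ = ((-3)·1 + 5·0 + (-1)·0; (-2)·1 + (-3)·0 + 6·0; 4·1 + 3·0 + (-5)·0) = (-3, -2, 4)
w2 = Hw1 = ((-3)·(-3) + 5·(-2) + (-1)·4; (-2)·(-3) + (-3)·(-2) + 6·4; 4·(-3) + 3·(-2) + (-5)·4) = (-5, 36, -38)
Hw2 = (233, -326, 278)
w2·Hw2 = (-5)·233 + 36·(-326) + (-38)·278 = -23465; w2·w2 = (-5)·(-5) + 36·36 + (-38)·(-38) = 2765
λ ≈ -23465/2765 = -8.486

-8.486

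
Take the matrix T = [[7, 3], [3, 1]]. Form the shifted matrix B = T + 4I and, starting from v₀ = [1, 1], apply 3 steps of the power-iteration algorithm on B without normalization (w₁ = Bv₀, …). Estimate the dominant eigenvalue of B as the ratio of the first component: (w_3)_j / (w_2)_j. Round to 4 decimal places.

12.3820

B = T + 4I has rows (11, 3); (3, 5)
w1 = Bv₀ = (14, 8)
w2 = Bw1 = (178, 82)
w3 = Bw2 = (2204, 944)
Ratio: 2204/178 = 12.3820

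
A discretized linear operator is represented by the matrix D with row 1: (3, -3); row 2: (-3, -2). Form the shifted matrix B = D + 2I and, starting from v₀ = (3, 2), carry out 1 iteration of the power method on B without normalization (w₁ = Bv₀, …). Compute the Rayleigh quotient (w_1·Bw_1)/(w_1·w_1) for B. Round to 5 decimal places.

5.50000

B = D + 2I has rows (5, -3); (-3, 0)
w1 = Bv₀ = (9, -9)
Bw1 = (72, -27)
w1·Bw1 = 891; w1·w1 = 162; μ ≈ 891/162 = 5.50000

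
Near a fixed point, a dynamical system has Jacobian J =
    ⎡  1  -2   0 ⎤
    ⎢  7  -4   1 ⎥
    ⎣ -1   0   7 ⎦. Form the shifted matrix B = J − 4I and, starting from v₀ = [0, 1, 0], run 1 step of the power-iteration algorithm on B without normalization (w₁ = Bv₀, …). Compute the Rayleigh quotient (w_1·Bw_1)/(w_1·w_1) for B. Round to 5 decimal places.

-6.52941

B = J − 4I has rows (-3, -2, 0); (7, -8, 1); (-1, 0, 3)
w1 = Bv₀ = (-2, -8, 0)
Bw1 = (22, 50, 2)
w1·Bw1 = -444; w1·w1 = 68; μ ≈ -444/68 = -6.52941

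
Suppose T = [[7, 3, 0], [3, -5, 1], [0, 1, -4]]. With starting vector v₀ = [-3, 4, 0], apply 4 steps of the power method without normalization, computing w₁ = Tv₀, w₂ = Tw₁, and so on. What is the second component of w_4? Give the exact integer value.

w1 = Tv₀ = (7·(-3) + 3·4 + 0·0; 3·(-3) + (-5)·4 + 1·0; 0·(-3) + 1·4 + (-4)·0) = (-9, -29, 4)
w2 = Tw1 = (7·(-9) + 3·(-29) + 0·4; 3·(-9) + (-5)·(-29) + 1·4; 0·(-9) + 1·(-29) + (-4)·4) = (-150, 122, -45)
w3 = Tw2 = (-684, -1105, 302)
w4 = Tw3 = (-8103, 3775, -2313)
The requested component of w4 is 3775.

3775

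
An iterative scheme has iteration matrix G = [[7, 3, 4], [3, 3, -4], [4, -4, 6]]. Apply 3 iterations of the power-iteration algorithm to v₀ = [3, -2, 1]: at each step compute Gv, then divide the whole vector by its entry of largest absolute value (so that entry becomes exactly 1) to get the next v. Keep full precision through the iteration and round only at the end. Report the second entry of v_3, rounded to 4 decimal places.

-0.1536

Gv0 = (19.00000, -1.00000, 26.00000); divide by 26.00000 → v1 = (0.73077, -0.03846, 1.00000)
Gv1 = (9.00000, -1.92308, 9.07692); divide by 9.07692 → v2 = (0.99153, -0.21186, 1.00000)
Gv2 = (10.30508, -1.66102, 10.81356); divide by 10.81356 → v3 = (0.95298, -0.15361, 1.00000)
Requested entry of v3: -392/2552 = -0.1536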